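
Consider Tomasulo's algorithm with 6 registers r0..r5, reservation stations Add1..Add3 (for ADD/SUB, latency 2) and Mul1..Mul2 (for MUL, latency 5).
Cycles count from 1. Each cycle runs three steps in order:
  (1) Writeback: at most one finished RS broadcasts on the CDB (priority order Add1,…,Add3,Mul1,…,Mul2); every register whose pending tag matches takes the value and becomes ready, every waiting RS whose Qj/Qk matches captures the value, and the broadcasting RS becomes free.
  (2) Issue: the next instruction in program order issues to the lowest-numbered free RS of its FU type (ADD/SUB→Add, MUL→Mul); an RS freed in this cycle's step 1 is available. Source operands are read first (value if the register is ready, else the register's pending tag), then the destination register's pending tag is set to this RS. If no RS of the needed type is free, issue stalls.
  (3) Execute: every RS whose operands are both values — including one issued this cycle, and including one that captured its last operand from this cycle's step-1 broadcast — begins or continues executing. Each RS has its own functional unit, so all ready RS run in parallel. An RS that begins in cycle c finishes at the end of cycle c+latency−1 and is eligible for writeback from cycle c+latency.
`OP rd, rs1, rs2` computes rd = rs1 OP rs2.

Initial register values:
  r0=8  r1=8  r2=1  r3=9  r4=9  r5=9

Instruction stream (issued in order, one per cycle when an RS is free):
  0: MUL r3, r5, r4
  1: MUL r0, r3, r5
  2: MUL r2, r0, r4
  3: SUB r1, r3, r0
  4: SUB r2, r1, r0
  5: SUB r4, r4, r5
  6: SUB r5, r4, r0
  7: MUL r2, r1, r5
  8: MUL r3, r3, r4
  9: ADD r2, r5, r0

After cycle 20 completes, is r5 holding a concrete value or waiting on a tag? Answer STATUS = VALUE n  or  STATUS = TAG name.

cycle 1: issue MUL r3<-Mul1 // r0:8,r1:8,r2:1,r3:Mul1,r4:9,r5:9
cycle 2: issue MUL r0<-Mul2 // r0:Mul2,r1:8,r2:1,r3:Mul1,r4:9,r5:9
cycle 3: stall // r0:Mul2,r1:8,r2:1,r3:Mul1,r4:9,r5:9
cycle 4: stall // r0:Mul2,r1:8,r2:1,r3:Mul1,r4:9,r5:9
cycle 5: stall // r0:Mul2,r1:8,r2:1,r3:Mul1,r4:9,r5:9
cycle 6: CDB Mul1=81; issue MUL r2<-Mul1 // r0:Mul2,r1:8,r2:Mul1,r3:81,r4:9,r5:9
cycle 7: issue SUB r1<-Add1 // r0:Mul2,r1:Add1,r2:Mul1,r3:81,r4:9,r5:9
cycle 8: issue SUB r2<-Add2 // r0:Mul2,r1:Add1,r2:Add2,r3:81,r4:9,r5:9
cycle 9: issue SUB r4<-Add3 // r0:Mul2,r1:Add1,r2:Add2,r3:81,r4:Add3,r5:9
cycle 10: stall // r0:Mul2,r1:Add1,r2:Add2,r3:81,r4:Add3,r5:9
cycle 11: CDB Add3=0; issue SUB r5<-Add3 // r0:Mul2,r1:Add1,r2:Add2,r3:81,r4:0,r5:Add3
cycle 12: CDB Mul2=729; issue MUL r2<-Mul2 // r0:729,r1:Add1,r2:Mul2,r3:81,r4:0,r5:Add3
cycle 13: stall // r0:729,r1:Add1,r2:Mul2,r3:81,r4:0,r5:Add3
cycle 14: CDB Add1=-648; stall // r0:729,r1:-648,r2:Mul2,r3:81,r4:0,r5:Add3
cycle 15: CDB Add3=-729; stall // r0:729,r1:-648,r2:Mul2,r3:81,r4:0,r5:-729
cycle 16: CDB Add2=-1377; stall // r0:729,r1:-648,r2:Mul2,r3:81,r4:0,r5:-729
cycle 17: CDB Mul1=6561; issue MUL r3<-Mul1 // r0:729,r1:-648,r2:Mul2,r3:Mul1,r4:0,r5:-729
cycle 18: issue ADD r2<-Add1 // r0:729,r1:-648,r2:Add1,r3:Mul1,r4:0,r5:-729
cycle 19: - // r0:729,r1:-648,r2:Add1,r3:Mul1,r4:0,r5:-729
cycle 20: CDB Add1=0 // r0:729,r1:-648,r2:0,r3:Mul1,r4:0,r5:-729

STATUS = VALUE -729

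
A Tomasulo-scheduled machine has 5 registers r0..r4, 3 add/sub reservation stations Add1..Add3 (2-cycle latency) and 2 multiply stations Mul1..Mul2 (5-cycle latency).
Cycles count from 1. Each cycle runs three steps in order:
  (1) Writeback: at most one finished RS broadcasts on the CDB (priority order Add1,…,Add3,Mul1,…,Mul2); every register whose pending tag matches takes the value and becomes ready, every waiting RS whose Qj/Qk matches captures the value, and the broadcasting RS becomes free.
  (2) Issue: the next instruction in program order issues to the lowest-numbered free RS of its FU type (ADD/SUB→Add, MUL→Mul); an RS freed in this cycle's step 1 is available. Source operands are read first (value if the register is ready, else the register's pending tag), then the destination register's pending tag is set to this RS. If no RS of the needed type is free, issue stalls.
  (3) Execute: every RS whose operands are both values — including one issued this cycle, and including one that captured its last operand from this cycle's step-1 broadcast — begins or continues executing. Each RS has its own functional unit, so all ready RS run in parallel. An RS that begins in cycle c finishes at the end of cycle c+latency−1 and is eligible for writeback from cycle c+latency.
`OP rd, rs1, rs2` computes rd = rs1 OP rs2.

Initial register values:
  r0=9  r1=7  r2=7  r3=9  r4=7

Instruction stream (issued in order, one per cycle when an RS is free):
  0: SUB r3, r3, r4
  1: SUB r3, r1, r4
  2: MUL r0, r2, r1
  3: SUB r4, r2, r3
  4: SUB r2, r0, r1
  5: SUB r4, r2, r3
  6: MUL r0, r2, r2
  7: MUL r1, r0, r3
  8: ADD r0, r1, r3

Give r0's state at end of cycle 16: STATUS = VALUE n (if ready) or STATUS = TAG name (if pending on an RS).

c1: issue SUB r3<-Add1 | r0:9,r1:7,r2:7,r3:Add1,r4:7
c2: issue SUB r3<-Add2 | r0:9,r1:7,r2:7,r3:Add2,r4:7
c3: CDB Add1=2; issue MUL r0<-Mul1 | r0:Mul1,r1:7,r2:7,r3:Add2,r4:7
c4: CDB Add2=0; issue SUB r4<-Add1 | r0:Mul1,r1:7,r2:7,r3:0,r4:Add1
c5: issue SUB r2<-Add2 | r0:Mul1,r1:7,r2:Add2,r3:0,r4:Add1
c6: CDB Add1=7; issue SUB r4<-Add1 | r0:Mul1,r1:7,r2:Add2,r3:0,r4:Add1
c7: issue MUL r0<-Mul2 | r0:Mul2,r1:7,r2:Add2,r3:0,r4:Add1
c8: CDB Mul1=49; issue MUL r1<-Mul1 | r0:Mul2,r1:Mul1,r2:Add2,r3:0,r4:Add1
c9: issue ADD r0<-Add3 | r0:Add3,r1:Mul1,r2:Add2,r3:0,r4:Add1
c10: CDB Add2=42 | r0:Add3,r1:Mul1,r2:42,r3:0,r4:Add1
c11: - | r0:Add3,r1:Mul1,r2:42,r3:0,r4:Add1
c12: CDB Add1=42 | r0:Add3,r1:Mul1,r2:42,r3:0,r4:42
c13: - | r0:Add3,r1:Mul1,r2:42,r3:0,r4:42
c14: - | r0:Add3,r1:Mul1,r2:42,r3:0,r4:42
c15: CDB Mul2=1764 | r0:Add3,r1:Mul1,r2:42,r3:0,r4:42
c16: - | r0:Add3,r1:Mul1,r2:42,r3:0,r4:42

STATUS = TAG Add3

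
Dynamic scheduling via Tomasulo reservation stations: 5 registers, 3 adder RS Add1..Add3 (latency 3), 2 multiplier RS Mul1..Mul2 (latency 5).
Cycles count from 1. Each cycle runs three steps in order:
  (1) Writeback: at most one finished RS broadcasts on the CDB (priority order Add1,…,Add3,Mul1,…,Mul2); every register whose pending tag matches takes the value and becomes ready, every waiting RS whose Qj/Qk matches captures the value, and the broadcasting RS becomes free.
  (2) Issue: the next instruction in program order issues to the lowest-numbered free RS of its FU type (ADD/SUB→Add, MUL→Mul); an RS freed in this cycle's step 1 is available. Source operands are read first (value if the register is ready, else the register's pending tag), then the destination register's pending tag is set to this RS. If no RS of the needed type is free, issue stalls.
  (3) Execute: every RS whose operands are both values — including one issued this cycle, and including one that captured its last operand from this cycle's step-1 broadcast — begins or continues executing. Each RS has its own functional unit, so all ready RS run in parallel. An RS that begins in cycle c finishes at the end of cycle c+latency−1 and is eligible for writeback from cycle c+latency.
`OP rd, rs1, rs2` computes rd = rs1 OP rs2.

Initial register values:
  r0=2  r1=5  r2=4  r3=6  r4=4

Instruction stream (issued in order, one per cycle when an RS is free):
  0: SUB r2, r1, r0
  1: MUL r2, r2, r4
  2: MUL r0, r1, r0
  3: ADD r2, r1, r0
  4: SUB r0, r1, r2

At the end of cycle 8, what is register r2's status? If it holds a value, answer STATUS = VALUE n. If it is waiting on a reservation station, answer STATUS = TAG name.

  c1: issue SUB r2<-Add1  regs: r0:2,r1:5,r2:Add1,r3:6,r4:4
  c2: issue MUL r2<-Mul1  regs: r0:2,r1:5,r2:Mul1,r3:6,r4:4
  c3: issue MUL r0<-Mul2  regs: r0:Mul2,r1:5,r2:Mul1,r3:6,r4:4
  c4: CDB Add1=3; issue ADD r2<-Add1  regs: r0:Mul2,r1:5,r2:Add1,r3:6,r4:4
  c5: issue SUB r0<-Add2  regs: r0:Add2,r1:5,r2:Add1,r3:6,r4:4
  c6: -  regs: r0:Add2,r1:5,r2:Add1,r3:6,r4:4
  c7: -  regs: r0:Add2,r1:5,r2:Add1,r3:6,r4:4
  c8: CDB Mul2=10  regs: r0:Add2,r1:5,r2:Add1,r3:6,r4:4

STATUS = TAG Add1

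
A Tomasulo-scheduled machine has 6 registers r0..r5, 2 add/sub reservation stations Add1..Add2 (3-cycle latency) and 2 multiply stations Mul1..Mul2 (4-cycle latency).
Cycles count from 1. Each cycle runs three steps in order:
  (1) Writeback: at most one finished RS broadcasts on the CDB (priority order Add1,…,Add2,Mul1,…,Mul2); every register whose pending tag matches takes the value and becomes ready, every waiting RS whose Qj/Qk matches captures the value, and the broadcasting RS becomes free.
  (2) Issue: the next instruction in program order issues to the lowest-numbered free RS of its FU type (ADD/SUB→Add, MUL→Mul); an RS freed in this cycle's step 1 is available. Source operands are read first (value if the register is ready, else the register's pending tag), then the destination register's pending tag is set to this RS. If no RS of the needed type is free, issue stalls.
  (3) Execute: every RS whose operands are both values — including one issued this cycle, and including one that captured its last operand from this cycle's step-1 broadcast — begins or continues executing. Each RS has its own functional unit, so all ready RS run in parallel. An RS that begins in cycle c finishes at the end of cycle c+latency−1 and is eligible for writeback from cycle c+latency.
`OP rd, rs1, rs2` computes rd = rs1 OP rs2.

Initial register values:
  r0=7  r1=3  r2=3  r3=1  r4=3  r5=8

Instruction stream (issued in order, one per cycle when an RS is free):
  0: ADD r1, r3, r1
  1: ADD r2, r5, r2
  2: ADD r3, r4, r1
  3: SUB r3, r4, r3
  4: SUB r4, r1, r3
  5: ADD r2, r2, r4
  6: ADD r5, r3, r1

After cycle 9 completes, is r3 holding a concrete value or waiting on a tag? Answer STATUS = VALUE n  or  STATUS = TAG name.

STATUS = TAG Add2

  c1: issue ADD r1<-Add1  regs: r0:7,r1:Add1,r2:3,r3:1,r4:3,r5:8
  c2: issue ADD r2<-Add2  regs: r0:7,r1:Add1,r2:Add2,r3:1,r4:3,r5:8
  c3: stall  regs: r0:7,r1:Add1,r2:Add2,r3:1,r4:3,r5:8
  c4: CDB Add1=4; issue ADD r3<-Add1  regs: r0:7,r1:4,r2:Add2,r3:Add1,r4:3,r5:8
  c5: CDB Add2=11; issue SUB r3<-Add2  regs: r0:7,r1:4,r2:11,r3:Add2,r4:3,r5:8
  c6: stall  regs: r0:7,r1:4,r2:11,r3:Add2,r4:3,r5:8
  c7: CDB Add1=7; issue SUB r4<-Add1  regs: r0:7,r1:4,r2:11,r3:Add2,r4:Add1,r5:8
  c8: stall  regs: r0:7,r1:4,r2:11,r3:Add2,r4:Add1,r5:8
  c9: stall  regs: r0:7,r1:4,r2:11,r3:Add2,r4:Add1,r5:8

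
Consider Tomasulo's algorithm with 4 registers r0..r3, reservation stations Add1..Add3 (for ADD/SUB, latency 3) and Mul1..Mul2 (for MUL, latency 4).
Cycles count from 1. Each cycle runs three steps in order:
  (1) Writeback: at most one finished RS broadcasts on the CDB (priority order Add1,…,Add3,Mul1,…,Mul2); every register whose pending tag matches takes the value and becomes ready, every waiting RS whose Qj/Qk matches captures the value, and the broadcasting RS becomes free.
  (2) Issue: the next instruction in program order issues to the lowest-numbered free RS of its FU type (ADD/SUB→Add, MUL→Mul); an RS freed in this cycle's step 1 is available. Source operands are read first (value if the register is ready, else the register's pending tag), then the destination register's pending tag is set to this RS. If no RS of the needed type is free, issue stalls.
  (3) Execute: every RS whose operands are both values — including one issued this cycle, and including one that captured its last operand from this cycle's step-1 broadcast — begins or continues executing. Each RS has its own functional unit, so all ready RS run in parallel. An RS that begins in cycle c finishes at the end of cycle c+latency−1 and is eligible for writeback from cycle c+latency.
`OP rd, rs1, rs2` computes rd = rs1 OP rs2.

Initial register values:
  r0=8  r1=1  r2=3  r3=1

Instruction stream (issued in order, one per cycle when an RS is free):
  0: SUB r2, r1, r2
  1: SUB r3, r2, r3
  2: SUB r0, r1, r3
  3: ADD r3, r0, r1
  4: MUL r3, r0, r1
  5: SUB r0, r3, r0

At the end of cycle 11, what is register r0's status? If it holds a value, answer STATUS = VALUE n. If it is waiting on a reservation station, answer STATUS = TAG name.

  c1: issue SUB r2<-Add1  regs: r0:8,r1:1,r2:Add1,r3:1
  c2: issue SUB r3<-Add2  regs: r0:8,r1:1,r2:Add1,r3:Add2
  c3: issue SUB r0<-Add3  regs: r0:Add3,r1:1,r2:Add1,r3:Add2
  c4: CDB Add1=-2; issue ADD r3<-Add1  regs: r0:Add3,r1:1,r2:-2,r3:Add1
  c5: issue MUL r3<-Mul1  regs: r0:Add3,r1:1,r2:-2,r3:Mul1
  c6: stall  regs: r0:Add3,r1:1,r2:-2,r3:Mul1
  c7: CDB Add2=-3; issue SUB r0<-Add2  regs: r0:Add2,r1:1,r2:-2,r3:Mul1
  c8: -  regs: r0:Add2,r1:1,r2:-2,r3:Mul1
  c9: -  regs: r0:Add2,r1:1,r2:-2,r3:Mul1
  c10: CDB Add3=4  regs: r0:Add2,r1:1,r2:-2,r3:Mul1
  c11: -  regs: r0:Add2,r1:1,r2:-2,r3:Mul1

STATUS = TAG Add2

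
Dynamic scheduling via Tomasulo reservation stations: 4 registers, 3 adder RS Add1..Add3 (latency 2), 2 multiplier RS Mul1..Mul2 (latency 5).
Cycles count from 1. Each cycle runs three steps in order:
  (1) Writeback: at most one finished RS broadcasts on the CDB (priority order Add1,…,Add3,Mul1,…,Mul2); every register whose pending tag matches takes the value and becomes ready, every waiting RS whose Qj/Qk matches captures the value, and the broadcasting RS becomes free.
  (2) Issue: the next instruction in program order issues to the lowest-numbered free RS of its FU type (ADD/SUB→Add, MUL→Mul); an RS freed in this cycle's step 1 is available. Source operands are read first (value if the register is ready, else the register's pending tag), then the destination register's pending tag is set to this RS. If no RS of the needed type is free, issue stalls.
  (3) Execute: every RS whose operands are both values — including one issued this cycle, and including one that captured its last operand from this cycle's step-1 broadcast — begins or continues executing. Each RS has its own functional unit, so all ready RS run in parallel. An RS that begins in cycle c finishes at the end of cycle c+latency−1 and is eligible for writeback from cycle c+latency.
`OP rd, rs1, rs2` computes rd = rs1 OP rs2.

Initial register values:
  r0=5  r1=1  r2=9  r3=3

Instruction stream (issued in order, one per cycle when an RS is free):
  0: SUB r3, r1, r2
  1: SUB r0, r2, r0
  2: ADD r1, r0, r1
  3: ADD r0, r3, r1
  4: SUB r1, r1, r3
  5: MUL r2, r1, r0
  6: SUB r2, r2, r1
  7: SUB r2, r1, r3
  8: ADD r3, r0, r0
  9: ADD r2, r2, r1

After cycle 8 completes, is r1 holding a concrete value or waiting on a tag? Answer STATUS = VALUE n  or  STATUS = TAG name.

c1: issue SUB r3<-Add1 | r0:5,r1:1,r2:9,r3:Add1
c2: issue SUB r0<-Add2 | r0:Add2,r1:1,r2:9,r3:Add1
c3: CDB Add1=-8; issue ADD r1<-Add1 | r0:Add2,r1:Add1,r2:9,r3:-8
c4: CDB Add2=4; issue ADD r0<-Add2 | r0:Add2,r1:Add1,r2:9,r3:-8
c5: issue SUB r1<-Add3 | r0:Add2,r1:Add3,r2:9,r3:-8
c6: CDB Add1=5; issue MUL r2<-Mul1 | r0:Add2,r1:Add3,r2:Mul1,r3:-8
c7: issue SUB r2<-Add1 | r0:Add2,r1:Add3,r2:Add1,r3:-8
c8: CDB Add2=-3; issue SUB r2<-Add2 | r0:-3,r1:Add3,r2:Add2,r3:-8

STATUS = TAG Add3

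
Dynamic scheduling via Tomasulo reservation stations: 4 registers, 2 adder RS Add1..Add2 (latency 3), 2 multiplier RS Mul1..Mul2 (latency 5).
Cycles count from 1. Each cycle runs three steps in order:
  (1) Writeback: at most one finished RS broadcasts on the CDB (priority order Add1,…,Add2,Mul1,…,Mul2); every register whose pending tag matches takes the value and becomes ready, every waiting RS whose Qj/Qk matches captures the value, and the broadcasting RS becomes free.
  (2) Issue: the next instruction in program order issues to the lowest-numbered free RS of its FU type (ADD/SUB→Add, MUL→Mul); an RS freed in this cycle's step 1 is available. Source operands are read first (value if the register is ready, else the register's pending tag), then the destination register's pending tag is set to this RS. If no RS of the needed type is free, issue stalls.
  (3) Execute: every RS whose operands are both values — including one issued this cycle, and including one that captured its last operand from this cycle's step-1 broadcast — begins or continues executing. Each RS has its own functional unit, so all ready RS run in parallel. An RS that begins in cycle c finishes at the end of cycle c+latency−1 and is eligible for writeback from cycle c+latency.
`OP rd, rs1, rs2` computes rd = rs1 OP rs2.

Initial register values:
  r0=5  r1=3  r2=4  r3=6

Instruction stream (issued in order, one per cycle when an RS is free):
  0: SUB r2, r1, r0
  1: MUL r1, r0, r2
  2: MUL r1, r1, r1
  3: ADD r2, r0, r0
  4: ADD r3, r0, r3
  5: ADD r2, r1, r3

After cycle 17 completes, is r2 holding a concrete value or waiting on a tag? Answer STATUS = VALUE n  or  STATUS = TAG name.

STATUS = VALUE 111

  c1: issue SUB r2<-Add1  regs: r0:5,r1:3,r2:Add1,r3:6
  c2: issue MUL r1<-Mul1  regs: r0:5,r1:Mul1,r2:Add1,r3:6
  c3: issue MUL r1<-Mul2  regs: r0:5,r1:Mul2,r2:Add1,r3:6
  c4: CDB Add1=-2; issue ADD r2<-Add1  regs: r0:5,r1:Mul2,r2:Add1,r3:6
  c5: issue ADD r3<-Add2  regs: r0:5,r1:Mul2,r2:Add1,r3:Add2
  c6: stall  regs: r0:5,r1:Mul2,r2:Add1,r3:Add2
  c7: CDB Add1=10; issue ADD r2<-Add1  regs: r0:5,r1:Mul2,r2:Add1,r3:Add2
  c8: CDB Add2=11  regs: r0:5,r1:Mul2,r2:Add1,r3:11
  c9: CDB Mul1=-10  regs: r0:5,r1:Mul2,r2:Add1,r3:11
  c10: -  regs: r0:5,r1:Mul2,r2:Add1,r3:11
  c11: -  regs: r0:5,r1:Mul2,r2:Add1,r3:11
  c12: -  regs: r0:5,r1:Mul2,r2:Add1,r3:11
  c13: -  regs: r0:5,r1:Mul2,r2:Add1,r3:11
  c14: CDB Mul2=100  regs: r0:5,r1:100,r2:Add1,r3:11
  c15: -  regs: r0:5,r1:100,r2:Add1,r3:11
  c16: -  regs: r0:5,r1:100,r2:Add1,r3:11
  c17: CDB Add1=111  regs: r0:5,r1:100,r2:111,r3:11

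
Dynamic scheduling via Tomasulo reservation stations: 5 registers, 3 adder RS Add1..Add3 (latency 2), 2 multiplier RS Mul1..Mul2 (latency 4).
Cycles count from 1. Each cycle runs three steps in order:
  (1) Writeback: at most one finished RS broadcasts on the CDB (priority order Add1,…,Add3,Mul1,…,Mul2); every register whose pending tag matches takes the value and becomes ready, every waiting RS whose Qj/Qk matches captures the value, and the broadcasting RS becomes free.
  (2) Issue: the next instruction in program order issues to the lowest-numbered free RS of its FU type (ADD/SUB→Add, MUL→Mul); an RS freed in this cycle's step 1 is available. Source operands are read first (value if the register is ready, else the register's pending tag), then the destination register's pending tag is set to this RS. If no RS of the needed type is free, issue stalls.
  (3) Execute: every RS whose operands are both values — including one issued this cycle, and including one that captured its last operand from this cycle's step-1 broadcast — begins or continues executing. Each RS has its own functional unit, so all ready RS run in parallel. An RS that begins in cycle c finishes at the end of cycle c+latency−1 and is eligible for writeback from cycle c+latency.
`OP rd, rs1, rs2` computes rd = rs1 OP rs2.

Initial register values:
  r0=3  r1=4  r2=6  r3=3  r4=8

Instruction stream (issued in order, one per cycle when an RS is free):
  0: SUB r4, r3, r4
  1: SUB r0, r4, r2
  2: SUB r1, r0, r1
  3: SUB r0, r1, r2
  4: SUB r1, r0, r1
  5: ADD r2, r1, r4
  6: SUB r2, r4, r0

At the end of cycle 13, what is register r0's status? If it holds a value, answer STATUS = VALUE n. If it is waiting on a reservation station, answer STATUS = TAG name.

STATUS = VALUE -21

cycle 1: issue SUB r4<-Add1 // r0:3,r1:4,r2:6,r3:3,r4:Add1
cycle 2: issue SUB r0<-Add2 // r0:Add2,r1:4,r2:6,r3:3,r4:Add1
cycle 3: CDB Add1=-5; issue SUB r1<-Add1 // r0:Add2,r1:Add1,r2:6,r3:3,r4:-5
cycle 4: issue SUB r0<-Add3 // r0:Add3,r1:Add1,r2:6,r3:3,r4:-5
cycle 5: CDB Add2=-11; issue SUB r1<-Add2 // r0:Add3,r1:Add2,r2:6,r3:3,r4:-5
cycle 6: stall // r0:Add3,r1:Add2,r2:6,r3:3,r4:-5
cycle 7: CDB Add1=-15; issue ADD r2<-Add1 // r0:Add3,r1:Add2,r2:Add1,r3:3,r4:-5
cycle 8: stall // r0:Add3,r1:Add2,r2:Add1,r3:3,r4:-5
cycle 9: CDB Add3=-21; issue SUB r2<-Add3 // r0:-21,r1:Add2,r2:Add3,r3:3,r4:-5
cycle 10: - // r0:-21,r1:Add2,r2:Add3,r3:3,r4:-5
cycle 11: CDB Add2=-6 // r0:-21,r1:-6,r2:Add3,r3:3,r4:-5
cycle 12: CDB Add3=16 // r0:-21,r1:-6,r2:16,r3:3,r4:-5
cycle 13: CDB Add1=-11 // r0:-21,r1:-6,r2:16,r3:3,r4:-5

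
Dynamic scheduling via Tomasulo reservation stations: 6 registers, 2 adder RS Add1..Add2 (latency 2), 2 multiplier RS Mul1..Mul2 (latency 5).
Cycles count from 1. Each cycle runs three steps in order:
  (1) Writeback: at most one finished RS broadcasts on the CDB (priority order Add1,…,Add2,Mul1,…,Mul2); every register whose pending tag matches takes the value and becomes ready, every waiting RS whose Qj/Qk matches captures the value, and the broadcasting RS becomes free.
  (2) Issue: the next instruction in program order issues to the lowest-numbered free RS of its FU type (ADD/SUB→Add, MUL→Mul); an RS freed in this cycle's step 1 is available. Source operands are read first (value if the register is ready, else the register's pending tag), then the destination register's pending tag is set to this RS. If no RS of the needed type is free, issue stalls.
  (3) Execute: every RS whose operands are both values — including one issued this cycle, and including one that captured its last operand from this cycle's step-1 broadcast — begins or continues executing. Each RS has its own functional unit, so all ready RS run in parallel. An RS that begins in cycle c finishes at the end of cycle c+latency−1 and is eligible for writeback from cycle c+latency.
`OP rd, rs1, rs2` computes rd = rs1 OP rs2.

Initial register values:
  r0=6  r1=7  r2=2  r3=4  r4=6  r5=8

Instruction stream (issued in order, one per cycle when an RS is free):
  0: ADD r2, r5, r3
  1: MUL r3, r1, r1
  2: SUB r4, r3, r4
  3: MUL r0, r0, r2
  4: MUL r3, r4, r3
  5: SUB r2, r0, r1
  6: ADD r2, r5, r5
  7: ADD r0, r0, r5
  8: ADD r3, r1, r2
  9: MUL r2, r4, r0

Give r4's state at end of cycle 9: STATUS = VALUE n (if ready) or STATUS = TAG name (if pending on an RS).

cycle 1: issue ADD r2<-Add1 // r0:6,r1:7,r2:Add1,r3:4,r4:6,r5:8
cycle 2: issue MUL r3<-Mul1 // r0:6,r1:7,r2:Add1,r3:Mul1,r4:6,r5:8
cycle 3: CDB Add1=12; issue SUB r4<-Add1 // r0:6,r1:7,r2:12,r3:Mul1,r4:Add1,r5:8
cycle 4: issue MUL r0<-Mul2 // r0:Mul2,r1:7,r2:12,r3:Mul1,r4:Add1,r5:8
cycle 5: stall // r0:Mul2,r1:7,r2:12,r3:Mul1,r4:Add1,r5:8
cycle 6: stall // r0:Mul2,r1:7,r2:12,r3:Mul1,r4:Add1,r5:8
cycle 7: CDB Mul1=49; issue MUL r3<-Mul1 // r0:Mul2,r1:7,r2:12,r3:Mul1,r4:Add1,r5:8
cycle 8: issue SUB r2<-Add2 // r0:Mul2,r1:7,r2:Add2,r3:Mul1,r4:Add1,r5:8
cycle 9: CDB Add1=43; issue ADD r2<-Add1 // r0:Mul2,r1:7,r2:Add1,r3:Mul1,r4:43,r5:8

STATUS = VALUE 43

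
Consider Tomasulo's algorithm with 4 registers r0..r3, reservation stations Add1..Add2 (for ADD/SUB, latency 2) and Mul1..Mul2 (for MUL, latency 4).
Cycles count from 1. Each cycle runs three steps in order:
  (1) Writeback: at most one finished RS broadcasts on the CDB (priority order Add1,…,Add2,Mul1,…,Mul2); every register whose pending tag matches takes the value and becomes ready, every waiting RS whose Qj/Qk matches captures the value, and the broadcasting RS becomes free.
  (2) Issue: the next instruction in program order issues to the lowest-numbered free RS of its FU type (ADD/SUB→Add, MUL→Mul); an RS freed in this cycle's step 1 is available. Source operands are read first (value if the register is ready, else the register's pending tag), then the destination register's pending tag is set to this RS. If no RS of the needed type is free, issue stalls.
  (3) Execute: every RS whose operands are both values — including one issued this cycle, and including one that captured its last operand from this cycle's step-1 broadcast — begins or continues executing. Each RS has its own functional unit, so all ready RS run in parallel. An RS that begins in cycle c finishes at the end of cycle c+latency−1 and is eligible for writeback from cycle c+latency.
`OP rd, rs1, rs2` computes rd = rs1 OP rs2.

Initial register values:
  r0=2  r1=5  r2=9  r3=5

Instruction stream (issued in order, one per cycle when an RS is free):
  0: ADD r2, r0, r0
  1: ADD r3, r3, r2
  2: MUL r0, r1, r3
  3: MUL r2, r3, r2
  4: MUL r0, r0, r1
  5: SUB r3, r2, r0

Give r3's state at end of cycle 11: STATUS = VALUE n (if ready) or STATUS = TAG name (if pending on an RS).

STATUS = TAG Add1

c1: issue ADD r2<-Add1 | r0:2,r1:5,r2:Add1,r3:5
c2: issue ADD r3<-Add2 | r0:2,r1:5,r2:Add1,r3:Add2
c3: CDB Add1=4; issue MUL r0<-Mul1 | r0:Mul1,r1:5,r2:4,r3:Add2
c4: issue MUL r2<-Mul2 | r0:Mul1,r1:5,r2:Mul2,r3:Add2
c5: CDB Add2=9; stall | r0:Mul1,r1:5,r2:Mul2,r3:9
c6: stall | r0:Mul1,r1:5,r2:Mul2,r3:9
c7: stall | r0:Mul1,r1:5,r2:Mul2,r3:9
c8: stall | r0:Mul1,r1:5,r2:Mul2,r3:9
c9: CDB Mul1=45; issue MUL r0<-Mul1 | r0:Mul1,r1:5,r2:Mul2,r3:9
c10: CDB Mul2=36; issue SUB r3<-Add1 | r0:Mul1,r1:5,r2:36,r3:Add1
c11: - | r0:Mul1,r1:5,r2:36,r3:Add1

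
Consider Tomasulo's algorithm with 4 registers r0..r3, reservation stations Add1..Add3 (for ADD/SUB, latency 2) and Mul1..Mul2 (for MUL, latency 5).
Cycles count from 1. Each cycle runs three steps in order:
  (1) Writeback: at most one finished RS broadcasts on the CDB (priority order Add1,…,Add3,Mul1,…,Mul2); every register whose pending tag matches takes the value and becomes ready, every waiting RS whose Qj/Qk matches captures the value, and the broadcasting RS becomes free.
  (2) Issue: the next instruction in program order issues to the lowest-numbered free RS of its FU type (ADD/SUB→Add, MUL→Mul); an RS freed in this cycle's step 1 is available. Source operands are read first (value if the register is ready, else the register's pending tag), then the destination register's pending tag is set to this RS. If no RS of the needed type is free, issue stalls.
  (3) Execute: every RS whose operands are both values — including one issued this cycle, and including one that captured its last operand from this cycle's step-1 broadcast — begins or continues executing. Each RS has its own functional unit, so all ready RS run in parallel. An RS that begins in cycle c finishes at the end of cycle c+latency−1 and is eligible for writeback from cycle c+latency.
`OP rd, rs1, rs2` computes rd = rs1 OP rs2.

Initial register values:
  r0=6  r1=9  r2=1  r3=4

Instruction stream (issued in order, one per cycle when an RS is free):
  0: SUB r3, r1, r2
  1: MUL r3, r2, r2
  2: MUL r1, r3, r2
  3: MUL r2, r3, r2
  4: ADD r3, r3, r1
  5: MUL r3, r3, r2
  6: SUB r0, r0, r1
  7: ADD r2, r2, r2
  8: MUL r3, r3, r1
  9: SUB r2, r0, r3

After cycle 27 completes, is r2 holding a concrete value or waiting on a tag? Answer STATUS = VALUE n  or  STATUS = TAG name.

cycle 1: issue SUB r3<-Add1 // r0:6,r1:9,r2:1,r3:Add1
cycle 2: issue MUL r3<-Mul1 // r0:6,r1:9,r2:1,r3:Mul1
cycle 3: CDB Add1=8; issue MUL r1<-Mul2 // r0:6,r1:Mul2,r2:1,r3:Mul1
cycle 4: stall // r0:6,r1:Mul2,r2:1,r3:Mul1
cycle 5: stall // r0:6,r1:Mul2,r2:1,r3:Mul1
cycle 6: stall // r0:6,r1:Mul2,r2:1,r3:Mul1
cycle 7: CDB Mul1=1; issue MUL r2<-Mul1 // r0:6,r1:Mul2,r2:Mul1,r3:1
cycle 8: issue ADD r3<-Add1 // r0:6,r1:Mul2,r2:Mul1,r3:Add1
cycle 9: stall // r0:6,r1:Mul2,r2:Mul1,r3:Add1
cycle 10: stall // r0:6,r1:Mul2,r2:Mul1,r3:Add1
cycle 11: stall // r0:6,r1:Mul2,r2:Mul1,r3:Add1
cycle 12: CDB Mul1=1; issue MUL r3<-Mul1 // r0:6,r1:Mul2,r2:1,r3:Mul1
cycle 13: CDB Mul2=1; issue SUB r0<-Add2 // r0:Add2,r1:1,r2:1,r3:Mul1
cycle 14: issue ADD r2<-Add3 // r0:Add2,r1:1,r2:Add3,r3:Mul1
cycle 15: CDB Add1=2; issue MUL r3<-Mul2 // r0:Add2,r1:1,r2:Add3,r3:Mul2
cycle 16: CDB Add2=5; issue SUB r2<-Add1 // r0:5,r1:1,r2:Add1,r3:Mul2
cycle 17: CDB Add3=2 // r0:5,r1:1,r2:Add1,r3:Mul2
cycle 18: - // r0:5,r1:1,r2:Add1,r3:Mul2
cycle 19: - // r0:5,r1:1,r2:Add1,r3:Mul2
cycle 20: CDB Mul1=2 // r0:5,r1:1,r2:Add1,r3:Mul2
cycle 21: - // r0:5,r1:1,r2:Add1,r3:Mul2
cycle 22: - // r0:5,r1:1,r2:Add1,r3:Mul2
cycle 23: - // r0:5,r1:1,r2:Add1,r3:Mul2
cycle 24: - // r0:5,r1:1,r2:Add1,r3:Mul2
cycle 25: CDB Mul2=2 // r0:5,r1:1,r2:Add1,r3:2
cycle 26: - // r0:5,r1:1,r2:Add1,r3:2
cycle 27: CDB Add1=3 // r0:5,r1:1,r2:3,r3:2

STATUS = VALUE 3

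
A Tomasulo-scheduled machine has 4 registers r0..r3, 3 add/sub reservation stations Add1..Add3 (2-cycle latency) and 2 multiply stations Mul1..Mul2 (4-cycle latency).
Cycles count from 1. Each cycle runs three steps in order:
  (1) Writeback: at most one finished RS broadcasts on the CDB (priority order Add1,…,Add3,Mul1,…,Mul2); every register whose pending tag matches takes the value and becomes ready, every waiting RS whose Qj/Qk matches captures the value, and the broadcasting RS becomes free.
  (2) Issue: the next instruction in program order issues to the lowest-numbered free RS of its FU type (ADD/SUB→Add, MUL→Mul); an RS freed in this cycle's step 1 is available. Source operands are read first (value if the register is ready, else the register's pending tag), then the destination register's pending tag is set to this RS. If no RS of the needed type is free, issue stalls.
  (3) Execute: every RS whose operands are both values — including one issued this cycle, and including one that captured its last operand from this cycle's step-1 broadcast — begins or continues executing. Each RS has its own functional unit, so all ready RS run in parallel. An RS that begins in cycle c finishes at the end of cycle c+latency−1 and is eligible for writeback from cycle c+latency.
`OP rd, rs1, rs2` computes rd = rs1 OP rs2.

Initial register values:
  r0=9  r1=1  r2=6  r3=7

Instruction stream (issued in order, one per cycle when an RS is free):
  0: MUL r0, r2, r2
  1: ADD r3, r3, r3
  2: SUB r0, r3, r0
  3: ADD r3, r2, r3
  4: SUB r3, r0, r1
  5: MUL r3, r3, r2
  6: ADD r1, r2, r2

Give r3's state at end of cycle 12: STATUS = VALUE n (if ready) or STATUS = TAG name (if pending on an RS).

  c1: issue MUL r0<-Mul1  regs: r0:Mul1,r1:1,r2:6,r3:7
  c2: issue ADD r3<-Add1  regs: r0:Mul1,r1:1,r2:6,r3:Add1
  c3: issue SUB r0<-Add2  regs: r0:Add2,r1:1,r2:6,r3:Add1
  c4: CDB Add1=14; issue ADD r3<-Add1  regs: r0:Add2,r1:1,r2:6,r3:Add1
  c5: CDB Mul1=36; issue SUB r3<-Add3  regs: r0:Add2,r1:1,r2:6,r3:Add3
  c6: CDB Add1=20; issue MUL r3<-Mul1  regs: r0:Add2,r1:1,r2:6,r3:Mul1
  c7: CDB Add2=-22; issue ADD r1<-Add1  regs: r0:-22,r1:Add1,r2:6,r3:Mul1
  c8: -  regs: r0:-22,r1:Add1,r2:6,r3:Mul1
  c9: CDB Add1=12  regs: r0:-22,r1:12,r2:6,r3:Mul1
  c10: CDB Add3=-23  regs: r0:-22,r1:12,r2:6,r3:Mul1
  c11: -  regs: r0:-22,r1:12,r2:6,r3:Mul1
  c12: -  regs: r0:-22,r1:12,r2:6,r3:Mul1

STATUS = TAG Mul1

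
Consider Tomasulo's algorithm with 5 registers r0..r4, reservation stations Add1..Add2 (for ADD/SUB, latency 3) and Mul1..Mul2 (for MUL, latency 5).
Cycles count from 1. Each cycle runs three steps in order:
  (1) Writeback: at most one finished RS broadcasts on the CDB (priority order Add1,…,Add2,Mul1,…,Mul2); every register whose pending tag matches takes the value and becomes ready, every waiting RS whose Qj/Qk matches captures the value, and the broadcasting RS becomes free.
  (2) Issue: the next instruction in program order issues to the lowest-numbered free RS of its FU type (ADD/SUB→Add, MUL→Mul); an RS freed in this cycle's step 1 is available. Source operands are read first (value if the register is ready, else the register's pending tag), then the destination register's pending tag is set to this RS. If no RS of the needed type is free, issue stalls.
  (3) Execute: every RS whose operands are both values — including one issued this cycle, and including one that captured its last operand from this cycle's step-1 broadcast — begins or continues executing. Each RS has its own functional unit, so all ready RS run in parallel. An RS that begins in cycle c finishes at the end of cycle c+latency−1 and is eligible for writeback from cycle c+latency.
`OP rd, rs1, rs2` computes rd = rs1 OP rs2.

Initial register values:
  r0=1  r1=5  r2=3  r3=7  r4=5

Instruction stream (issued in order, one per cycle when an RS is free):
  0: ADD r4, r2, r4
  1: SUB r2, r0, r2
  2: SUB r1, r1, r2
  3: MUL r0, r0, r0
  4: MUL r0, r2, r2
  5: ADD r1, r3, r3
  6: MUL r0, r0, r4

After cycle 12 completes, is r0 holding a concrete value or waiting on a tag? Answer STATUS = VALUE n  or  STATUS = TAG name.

STATUS = TAG Mul1

cycle 1: issue ADD r4<-Add1 // r0:1,r1:5,r2:3,r3:7,r4:Add1
cycle 2: issue SUB r2<-Add2 // r0:1,r1:5,r2:Add2,r3:7,r4:Add1
cycle 3: stall // r0:1,r1:5,r2:Add2,r3:7,r4:Add1
cycle 4: CDB Add1=8; issue SUB r1<-Add1 // r0:1,r1:Add1,r2:Add2,r3:7,r4:8
cycle 5: CDB Add2=-2; issue MUL r0<-Mul1 // r0:Mul1,r1:Add1,r2:-2,r3:7,r4:8
cycle 6: issue MUL r0<-Mul2 // r0:Mul2,r1:Add1,r2:-2,r3:7,r4:8
cycle 7: issue ADD r1<-Add2 // r0:Mul2,r1:Add2,r2:-2,r3:7,r4:8
cycle 8: CDB Add1=7; stall // r0:Mul2,r1:Add2,r2:-2,r3:7,r4:8
cycle 9: stall // r0:Mul2,r1:Add2,r2:-2,r3:7,r4:8
cycle 10: CDB Add2=14; stall // r0:Mul2,r1:14,r2:-2,r3:7,r4:8
cycle 11: CDB Mul1=1; issue MUL r0<-Mul1 // r0:Mul1,r1:14,r2:-2,r3:7,r4:8
cycle 12: CDB Mul2=4 // r0:Mul1,r1:14,r2:-2,r3:7,r4:8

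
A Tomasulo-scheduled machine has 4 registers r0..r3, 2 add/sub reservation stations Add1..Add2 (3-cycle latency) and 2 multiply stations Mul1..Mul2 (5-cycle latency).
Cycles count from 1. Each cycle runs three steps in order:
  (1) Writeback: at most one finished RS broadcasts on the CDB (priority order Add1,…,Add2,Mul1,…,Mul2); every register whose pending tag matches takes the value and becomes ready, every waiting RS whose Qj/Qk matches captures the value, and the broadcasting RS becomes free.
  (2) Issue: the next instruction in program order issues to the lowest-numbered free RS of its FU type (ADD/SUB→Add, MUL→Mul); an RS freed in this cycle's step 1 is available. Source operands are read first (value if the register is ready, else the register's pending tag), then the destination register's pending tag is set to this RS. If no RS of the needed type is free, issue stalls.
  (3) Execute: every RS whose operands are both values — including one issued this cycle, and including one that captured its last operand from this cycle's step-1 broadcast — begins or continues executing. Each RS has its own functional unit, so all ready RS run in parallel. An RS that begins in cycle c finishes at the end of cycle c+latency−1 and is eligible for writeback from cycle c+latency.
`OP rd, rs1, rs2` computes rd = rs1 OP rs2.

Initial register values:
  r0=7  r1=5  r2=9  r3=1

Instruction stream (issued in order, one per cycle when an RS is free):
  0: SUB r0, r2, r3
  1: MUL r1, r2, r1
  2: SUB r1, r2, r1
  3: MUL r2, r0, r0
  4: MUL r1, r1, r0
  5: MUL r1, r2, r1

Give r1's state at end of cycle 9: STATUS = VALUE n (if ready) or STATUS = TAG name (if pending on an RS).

c1: issue SUB r0<-Add1 | r0:Add1,r1:5,r2:9,r3:1
c2: issue MUL r1<-Mul1 | r0:Add1,r1:Mul1,r2:9,r3:1
c3: issue SUB r1<-Add2 | r0:Add1,r1:Add2,r2:9,r3:1
c4: CDB Add1=8; issue MUL r2<-Mul2 | r0:8,r1:Add2,r2:Mul2,r3:1
c5: stall | r0:8,r1:Add2,r2:Mul2,r3:1
c6: stall | r0:8,r1:Add2,r2:Mul2,r3:1
c7: CDB Mul1=45; issue MUL r1<-Mul1 | r0:8,r1:Mul1,r2:Mul2,r3:1
c8: stall | r0:8,r1:Mul1,r2:Mul2,r3:1
c9: CDB Mul2=64; issue MUL r1<-Mul2 | r0:8,r1:Mul2,r2:64,r3:1

STATUS = TAG Mul2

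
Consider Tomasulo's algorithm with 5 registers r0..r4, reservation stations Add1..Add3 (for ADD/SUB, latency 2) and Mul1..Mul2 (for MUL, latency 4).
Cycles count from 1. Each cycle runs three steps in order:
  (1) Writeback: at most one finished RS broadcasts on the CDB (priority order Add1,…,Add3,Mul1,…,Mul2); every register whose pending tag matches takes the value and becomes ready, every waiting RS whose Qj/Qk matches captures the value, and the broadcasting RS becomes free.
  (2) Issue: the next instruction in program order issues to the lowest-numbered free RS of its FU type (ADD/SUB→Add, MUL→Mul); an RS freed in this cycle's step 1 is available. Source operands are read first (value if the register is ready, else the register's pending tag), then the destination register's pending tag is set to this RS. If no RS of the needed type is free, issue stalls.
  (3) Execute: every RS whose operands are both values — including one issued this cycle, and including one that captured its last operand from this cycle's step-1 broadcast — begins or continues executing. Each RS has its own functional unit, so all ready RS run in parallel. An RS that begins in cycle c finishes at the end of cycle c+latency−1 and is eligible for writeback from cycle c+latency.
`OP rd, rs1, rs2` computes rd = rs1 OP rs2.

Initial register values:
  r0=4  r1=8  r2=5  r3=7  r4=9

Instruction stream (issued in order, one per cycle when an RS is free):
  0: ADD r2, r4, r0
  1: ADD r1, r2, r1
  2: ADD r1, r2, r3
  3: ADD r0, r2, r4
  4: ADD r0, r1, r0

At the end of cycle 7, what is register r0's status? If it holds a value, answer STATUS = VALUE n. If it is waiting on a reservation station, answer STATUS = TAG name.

c1: issue ADD r2<-Add1 | r0:4,r1:8,r2:Add1,r3:7,r4:9
c2: issue ADD r1<-Add2 | r0:4,r1:Add2,r2:Add1,r3:7,r4:9
c3: CDB Add1=13; issue ADD r1<-Add1 | r0:4,r1:Add1,r2:13,r3:7,r4:9
c4: issue ADD r0<-Add3 | r0:Add3,r1:Add1,r2:13,r3:7,r4:9
c5: CDB Add1=20; issue ADD r0<-Add1 | r0:Add1,r1:20,r2:13,r3:7,r4:9
c6: CDB Add2=21 | r0:Add1,r1:20,r2:13,r3:7,r4:9
c7: CDB Add3=22 | r0:Add1,r1:20,r2:13,r3:7,r4:9

STATUS = TAG Add1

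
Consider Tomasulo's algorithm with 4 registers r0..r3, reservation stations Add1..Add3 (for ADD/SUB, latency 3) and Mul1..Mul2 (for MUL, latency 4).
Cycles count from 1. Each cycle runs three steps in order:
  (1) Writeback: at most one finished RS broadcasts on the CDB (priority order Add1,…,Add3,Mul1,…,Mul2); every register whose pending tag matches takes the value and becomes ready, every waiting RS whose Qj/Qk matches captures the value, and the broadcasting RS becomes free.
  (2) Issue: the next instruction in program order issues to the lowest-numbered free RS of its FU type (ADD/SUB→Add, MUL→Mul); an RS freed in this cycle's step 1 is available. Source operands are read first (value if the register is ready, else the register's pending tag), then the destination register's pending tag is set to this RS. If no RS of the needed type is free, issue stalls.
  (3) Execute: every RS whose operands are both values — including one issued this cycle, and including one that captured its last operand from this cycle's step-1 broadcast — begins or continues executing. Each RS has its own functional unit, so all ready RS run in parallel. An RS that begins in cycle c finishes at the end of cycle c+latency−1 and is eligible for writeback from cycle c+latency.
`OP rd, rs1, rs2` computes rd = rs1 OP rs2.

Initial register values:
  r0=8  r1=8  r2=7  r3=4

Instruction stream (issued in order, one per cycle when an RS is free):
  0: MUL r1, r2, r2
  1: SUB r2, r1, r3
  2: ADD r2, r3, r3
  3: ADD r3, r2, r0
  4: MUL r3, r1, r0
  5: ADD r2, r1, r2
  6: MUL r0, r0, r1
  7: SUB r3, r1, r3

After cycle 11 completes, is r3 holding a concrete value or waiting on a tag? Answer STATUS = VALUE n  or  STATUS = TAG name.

  c1: issue MUL r1<-Mul1  regs: r0:8,r1:Mul1,r2:7,r3:4
  c2: issue SUB r2<-Add1  regs: r0:8,r1:Mul1,r2:Add1,r3:4
  c3: issue ADD r2<-Add2  regs: r0:8,r1:Mul1,r2:Add2,r3:4
  c4: issue ADD r3<-Add3  regs: r0:8,r1:Mul1,r2:Add2,r3:Add3
  c5: CDB Mul1=49; issue MUL r3<-Mul1  regs: r0:8,r1:49,r2:Add2,r3:Mul1
  c6: CDB Add2=8; issue ADD r2<-Add2  regs: r0:8,r1:49,r2:Add2,r3:Mul1
  c7: issue MUL r0<-Mul2  regs: r0:Mul2,r1:49,r2:Add2,r3:Mul1
  c8: CDB Add1=45; issue SUB r3<-Add1  regs: r0:Mul2,r1:49,r2:Add2,r3:Add1
  c9: CDB Add2=57  regs: r0:Mul2,r1:49,r2:57,r3:Add1
  c10: CDB Add3=16  regs: r0:Mul2,r1:49,r2:57,r3:Add1
  c11: CDB Mul1=392  regs: r0:Mul2,r1:49,r2:57,r3:Add1

STATUS = TAG Add1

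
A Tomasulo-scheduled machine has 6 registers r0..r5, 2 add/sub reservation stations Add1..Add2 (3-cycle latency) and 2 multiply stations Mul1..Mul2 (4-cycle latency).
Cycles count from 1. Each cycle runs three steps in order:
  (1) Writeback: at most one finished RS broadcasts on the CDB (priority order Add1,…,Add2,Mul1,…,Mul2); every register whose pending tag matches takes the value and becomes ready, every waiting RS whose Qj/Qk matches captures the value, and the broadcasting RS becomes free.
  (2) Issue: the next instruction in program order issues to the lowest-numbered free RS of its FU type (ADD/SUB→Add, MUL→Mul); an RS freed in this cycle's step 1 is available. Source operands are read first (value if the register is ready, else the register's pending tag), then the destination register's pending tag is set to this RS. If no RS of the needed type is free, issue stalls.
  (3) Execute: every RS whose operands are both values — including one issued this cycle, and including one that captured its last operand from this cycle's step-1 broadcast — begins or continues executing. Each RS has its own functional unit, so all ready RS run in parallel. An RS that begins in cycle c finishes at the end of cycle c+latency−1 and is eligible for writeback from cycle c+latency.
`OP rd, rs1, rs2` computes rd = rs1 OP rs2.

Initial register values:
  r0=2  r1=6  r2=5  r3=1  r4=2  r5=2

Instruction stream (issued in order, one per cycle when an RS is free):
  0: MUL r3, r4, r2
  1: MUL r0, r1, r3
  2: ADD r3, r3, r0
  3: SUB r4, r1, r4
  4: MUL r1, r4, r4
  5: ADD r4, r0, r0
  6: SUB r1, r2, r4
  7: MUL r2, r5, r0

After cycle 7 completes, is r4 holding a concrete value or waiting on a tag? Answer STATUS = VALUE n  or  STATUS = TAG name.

c1: issue MUL r3<-Mul1 | r0:2,r1:6,r2:5,r3:Mul1,r4:2,r5:2
c2: issue MUL r0<-Mul2 | r0:Mul2,r1:6,r2:5,r3:Mul1,r4:2,r5:2
c3: issue ADD r3<-Add1 | r0:Mul2,r1:6,r2:5,r3:Add1,r4:2,r5:2
c4: issue SUB r4<-Add2 | r0:Mul2,r1:6,r2:5,r3:Add1,r4:Add2,r5:2
c5: CDB Mul1=10; issue MUL r1<-Mul1 | r0:Mul2,r1:Mul1,r2:5,r3:Add1,r4:Add2,r5:2
c6: stall | r0:Mul2,r1:Mul1,r2:5,r3:Add1,r4:Add2,r5:2
c7: CDB Add2=4; issue ADD r4<-Add2 | r0:Mul2,r1:Mul1,r2:5,r3:Add1,r4:Add2,r5:2

STATUS = TAG Add2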